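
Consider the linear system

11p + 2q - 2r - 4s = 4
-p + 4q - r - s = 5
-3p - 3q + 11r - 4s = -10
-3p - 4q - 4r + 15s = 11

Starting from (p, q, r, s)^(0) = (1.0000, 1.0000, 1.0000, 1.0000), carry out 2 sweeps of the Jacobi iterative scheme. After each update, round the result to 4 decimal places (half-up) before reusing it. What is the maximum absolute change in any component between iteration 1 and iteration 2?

Iteration 1:
  p = (4 - (2)·1.0000 - (-2)·1.0000 - (-4)·1.0000) / (11) = 0.7273
  q = (5 - (-1)·1.0000 - (-1)·1.0000 - (-1)·1.0000) / (4) = 2.0000
  r = (-10 - (-3)·1.0000 - (-3)·1.0000 - (-4)·1.0000) / (11) = 0.0000
  s = (11 - (-3)·1.0000 - (-4)·1.0000 - (-4)·1.0000) / (15) = 1.4667
Iteration 2:
  p = (4 - (2)·2.0000 - (-2)·0.0000 - (-4)·1.4667) / (11) = 0.5333
  q = (5 - (-1)·0.7273 - (-1)·0.0000 - (-1)·1.4667) / (4) = 1.7985
  r = (-10 - (-3)·0.7273 - (-3)·2.0000 - (-4)·1.4667) / (11) = 0.3681
  s = (11 - (-3)·0.7273 - (-4)·2.0000 - (-4)·0.0000) / (15) = 1.4121
Change: (-0.1940, -0.2015, 0.3681, -0.0546) → max |·| = 0.3681

0.3681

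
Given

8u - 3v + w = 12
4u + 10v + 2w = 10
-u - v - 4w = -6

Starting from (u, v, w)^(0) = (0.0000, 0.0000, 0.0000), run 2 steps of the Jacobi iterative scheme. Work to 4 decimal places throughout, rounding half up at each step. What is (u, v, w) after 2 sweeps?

(1.6875, 0.1000, 0.8750)

Iteration 1:
  u = (12 - (-3)·0.0000 - (1)·0.0000) / (8) = 1.5000
  v = (10 - (4)·0.0000 - (2)·0.0000) / (10) = 1.0000
  w = (-6 - (-1)·0.0000 - (-1)·0.0000) / (-4) = 1.5000
Iteration 2:
  u = (12 - (-3)·1.0000 - (1)·1.5000) / (8) = 1.6875
  v = (10 - (4)·1.5000 - (2)·1.5000) / (10) = 0.1000
  w = (-6 - (-1)·1.5000 - (-1)·1.0000) / (-4) = 0.8750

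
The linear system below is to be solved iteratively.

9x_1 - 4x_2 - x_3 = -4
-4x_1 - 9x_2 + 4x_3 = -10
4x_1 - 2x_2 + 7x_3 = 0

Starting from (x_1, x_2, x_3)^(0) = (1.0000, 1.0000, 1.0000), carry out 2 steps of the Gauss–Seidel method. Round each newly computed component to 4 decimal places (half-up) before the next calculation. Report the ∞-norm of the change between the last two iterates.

Iteration 1:
  x_1 = (-4 - (-4)·1.0000 - (-1)·1.0000) / (9) = 0.1111
  x_2 = (-10 - (-4)·0.1111 - (4)·1.0000) / (-9) = 1.5062
  x_3 = (0 - (4)·0.1111 - (-2)·1.5062) / (7) = 0.3669
Iteration 2:
  x_1 = (-4 - (-4)·1.5062 - (-1)·0.3669) / (9) = 0.2657
  x_2 = (-10 - (-4)·0.2657 - (4)·0.3669) / (-9) = 1.1561
  x_3 = (0 - (4)·0.2657 - (-2)·1.1561) / (7) = 0.1785
Change: (0.1546, -0.3501, -0.1884) → max |·| = 0.3501

0.3501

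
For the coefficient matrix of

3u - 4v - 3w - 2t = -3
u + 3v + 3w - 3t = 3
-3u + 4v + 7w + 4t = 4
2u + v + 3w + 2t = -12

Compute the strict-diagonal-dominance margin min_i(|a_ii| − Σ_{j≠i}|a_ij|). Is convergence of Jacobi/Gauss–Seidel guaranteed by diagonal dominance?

row 1: |3| − (4+3+2) = -6
row 2: |3| − (1+3+3) = -4
row 3: |7| − (3+4+4) = -4
row 4: |2| − (2+1+3) = -4
minimum over rows = -6 → not strictly diagonally dominant

-6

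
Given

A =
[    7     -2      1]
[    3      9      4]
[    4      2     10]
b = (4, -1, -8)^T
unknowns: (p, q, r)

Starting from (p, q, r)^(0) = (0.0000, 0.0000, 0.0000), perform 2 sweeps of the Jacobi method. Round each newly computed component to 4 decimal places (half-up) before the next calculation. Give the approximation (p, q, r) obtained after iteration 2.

(0.6540, 0.0540, -1.0063)

Iteration 1:
  p = (4 - (-2)·0.0000 - (1)·0.0000) / (7) = 0.5714
  q = (-1 - (3)·0.0000 - (4)·0.0000) / (9) = -0.1111
  r = (-8 - (4)·0.0000 - (2)·0.0000) / (10) = -0.8000
Iteration 2:
  p = (4 - (-2)·-0.1111 - (1)·-0.8000) / (7) = 0.6540
  q = (-1 - (3)·0.5714 - (4)·-0.8000) / (9) = 0.0540
  r = (-8 - (4)·0.5714 - (2)·-0.1111) / (10) = -1.0063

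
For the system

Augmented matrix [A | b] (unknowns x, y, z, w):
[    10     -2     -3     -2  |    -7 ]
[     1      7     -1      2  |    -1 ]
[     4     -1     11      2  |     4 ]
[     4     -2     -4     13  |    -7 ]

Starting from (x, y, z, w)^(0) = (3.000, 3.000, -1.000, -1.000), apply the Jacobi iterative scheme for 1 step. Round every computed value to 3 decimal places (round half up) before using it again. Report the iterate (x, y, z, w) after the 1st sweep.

(-0.600, -0.429, -0.273, -1.308)

Iteration 1:
  x = (-7 - (-2)·3.000 - (-3)·-1.000 - (-2)·-1.000) / (10) = -0.600
  y = (-1 - (1)·3.000 - (-1)·-1.000 - (2)·-1.000) / (7) = -0.429
  z = (4 - (4)·3.000 - (-1)·3.000 - (2)·-1.000) / (11) = -0.273
  w = (-7 - (4)·3.000 - (-2)·3.000 - (-4)·-1.000) / (13) = -1.308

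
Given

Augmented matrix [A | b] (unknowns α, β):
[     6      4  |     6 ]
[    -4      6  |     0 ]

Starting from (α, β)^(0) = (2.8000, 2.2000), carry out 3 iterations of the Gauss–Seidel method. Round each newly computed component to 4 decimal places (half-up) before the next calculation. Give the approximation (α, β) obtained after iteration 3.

Iteration 1:
  α = (6 - (4)·2.2000) / (6) = -0.4667
  β = (0 - (-4)·-0.4667) / (6) = -0.3111
Iteration 2:
  α = (6 - (4)·-0.3111) / (6) = 1.2074
  β = (0 - (-4)·1.2074) / (6) = 0.8049
Iteration 3:
  α = (6 - (4)·0.8049) / (6) = 0.4634
  β = (0 - (-4)·0.4634) / (6) = 0.3089

(0.4634, 0.3089)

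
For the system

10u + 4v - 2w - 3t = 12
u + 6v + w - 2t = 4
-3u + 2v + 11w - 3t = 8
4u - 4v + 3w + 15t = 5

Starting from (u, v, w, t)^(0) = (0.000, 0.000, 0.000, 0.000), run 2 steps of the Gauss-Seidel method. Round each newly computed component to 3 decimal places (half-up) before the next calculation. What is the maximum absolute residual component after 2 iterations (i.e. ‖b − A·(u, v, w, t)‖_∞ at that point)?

0.604

Iteration 1:
  u = (12 - (4)·0.000 - (-2)·0.000 - (-3)·0.000) / (10) = 1.200
  v = (4 - (1)·1.200 - (1)·0.000 - (-2)·0.000) / (6) = 0.467
  w = (8 - (-3)·1.200 - (2)·0.467 - (-3)·0.000) / (11) = 0.970
  t = (5 - (4)·1.200 - (-4)·0.467 - (3)·0.970) / (15) = -0.056
Iteration 2:
  u = (12 - (4)·0.467 - (-2)·0.970 - (-3)·-0.056) / (10) = 1.190
  v = (4 - (1)·1.190 - (1)·0.970 - (-2)·-0.056) / (6) = 0.288
  w = (8 - (-3)·1.190 - (2)·0.288 - (-3)·-0.056) / (11) = 0.984
  t = (5 - (4)·1.190 - (-4)·0.288 - (3)·0.984) / (15) = -0.104
Residual b − A·x = (0.604, -0.110, -0.142, 0.000); ∞-norm = 0.604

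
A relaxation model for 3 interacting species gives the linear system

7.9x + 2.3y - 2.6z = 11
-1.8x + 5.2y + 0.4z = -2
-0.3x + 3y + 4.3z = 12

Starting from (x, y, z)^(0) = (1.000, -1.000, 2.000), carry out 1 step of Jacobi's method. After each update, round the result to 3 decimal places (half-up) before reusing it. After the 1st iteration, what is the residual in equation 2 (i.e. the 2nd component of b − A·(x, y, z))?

1.791

Iteration 1:
  x = (11 - (2.3)·-1.000 - (-2.6)·2.000) / (7.9) = 2.342
  y = (-2 - (-1.8)·1.000 - (0.4)·2.000) / (5.2) = -0.192
  z = (12 - (-0.3)·1.000 - (3)·-1.000) / (4.3) = 3.558
Residual b − A·x = (2.191, 1.791, -2.021)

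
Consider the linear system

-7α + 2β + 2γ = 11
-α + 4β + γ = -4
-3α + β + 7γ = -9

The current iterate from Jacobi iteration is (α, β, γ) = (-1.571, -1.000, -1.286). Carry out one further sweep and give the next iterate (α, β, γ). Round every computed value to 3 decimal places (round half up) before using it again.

One sweep:
  α = (11 - (2)·-1.000 - (2)·-1.286) / (-7) = -2.225
  β = (-4 - (-1)·-1.571 - (1)·-1.286) / (4) = -1.071
  γ = (-9 - (-3)·-1.571 - (1)·-1.000) / (7) = -1.816

(-2.225, -1.071, -1.816)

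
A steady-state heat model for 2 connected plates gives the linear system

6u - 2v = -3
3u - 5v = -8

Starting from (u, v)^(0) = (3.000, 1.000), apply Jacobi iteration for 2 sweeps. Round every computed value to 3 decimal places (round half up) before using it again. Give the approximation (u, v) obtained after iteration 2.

Iteration 1:
  u = (-3 - (-2)·1.000) / (6) = -0.167
  v = (-8 - (3)·3.000) / (-5) = 3.400
Iteration 2:
  u = (-3 - (-2)·3.400) / (6) = 0.633
  v = (-8 - (3)·-0.167) / (-5) = 1.500

(0.633, 1.500)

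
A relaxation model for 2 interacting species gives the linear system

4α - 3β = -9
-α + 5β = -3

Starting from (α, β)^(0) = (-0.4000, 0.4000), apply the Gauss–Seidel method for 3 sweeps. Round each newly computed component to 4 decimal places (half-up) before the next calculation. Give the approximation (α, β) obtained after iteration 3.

Iteration 1:
  α = (-9 - (-3)·0.4000) / (4) = -1.9500
  β = (-3 - (-1)·-1.9500) / (5) = -0.9900
Iteration 2:
  α = (-9 - (-3)·-0.9900) / (4) = -2.9925
  β = (-3 - (-1)·-2.9925) / (5) = -1.1985
Iteration 3:
  α = (-9 - (-3)·-1.1985) / (4) = -3.1489
  β = (-3 - (-1)·-3.1489) / (5) = -1.2298

(-3.1489, -1.2298)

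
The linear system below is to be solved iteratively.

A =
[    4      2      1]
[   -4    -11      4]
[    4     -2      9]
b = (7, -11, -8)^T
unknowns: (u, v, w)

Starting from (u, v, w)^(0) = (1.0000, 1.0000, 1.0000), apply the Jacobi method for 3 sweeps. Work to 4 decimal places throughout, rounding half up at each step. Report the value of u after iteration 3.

1.9116

Iteration 1:
  u = (7 - (2)·1.0000 - (1)·1.0000) / (4) = 1.0000
  v = (-11 - (-4)·1.0000 - (4)·1.0000) / (-11) = 1.0000
  w = (-8 - (4)·1.0000 - (-2)·1.0000) / (9) = -1.1111
Iteration 2:
  u = (7 - (2)·1.0000 - (1)·-1.1111) / (4) = 1.5278
  v = (-11 - (-4)·1.0000 - (4)·-1.1111) / (-11) = 0.2323
  w = (-8 - (4)·1.0000 - (-2)·1.0000) / (9) = -1.1111
Iteration 3:
  u = (7 - (2)·0.2323 - (1)·-1.1111) / (4) = 1.9116
  v = (-11 - (-4)·1.5278 - (4)·-1.1111) / (-11) = 0.0404
  w = (-8 - (4)·1.5278 - (-2)·0.2323) / (9) = -1.5163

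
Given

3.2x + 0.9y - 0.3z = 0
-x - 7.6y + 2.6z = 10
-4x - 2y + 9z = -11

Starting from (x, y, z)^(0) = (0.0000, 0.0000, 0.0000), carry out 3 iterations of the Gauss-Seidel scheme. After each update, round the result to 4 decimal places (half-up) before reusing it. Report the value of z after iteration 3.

Iteration 1:
  x = (0 - (0.9)·0.0000 - (-0.3)·0.0000) / (3.2) = 0.0000
  y = (10 - (-1)·0.0000 - (2.6)·0.0000) / (-7.6) = -1.3158
  z = (-11 - (-4)·0.0000 - (-2)·-1.3158) / (9) = -1.5146
Iteration 2:
  x = (0 - (0.9)·-1.3158 - (-0.3)·-1.5146) / (3.2) = 0.2281
  y = (10 - (-1)·0.2281 - (2.6)·-1.5146) / (-7.6) = -1.8640
  z = (-11 - (-4)·0.2281 - (-2)·-1.8640) / (9) = -1.5351
Iteration 3:
  x = (0 - (0.9)·-1.8640 - (-0.3)·-1.5351) / (3.2) = 0.3803
  y = (10 - (-1)·0.3803 - (2.6)·-1.5351) / (-7.6) = -1.8910
  z = (-11 - (-4)·0.3803 - (-2)·-1.8910) / (9) = -1.4734

-1.4734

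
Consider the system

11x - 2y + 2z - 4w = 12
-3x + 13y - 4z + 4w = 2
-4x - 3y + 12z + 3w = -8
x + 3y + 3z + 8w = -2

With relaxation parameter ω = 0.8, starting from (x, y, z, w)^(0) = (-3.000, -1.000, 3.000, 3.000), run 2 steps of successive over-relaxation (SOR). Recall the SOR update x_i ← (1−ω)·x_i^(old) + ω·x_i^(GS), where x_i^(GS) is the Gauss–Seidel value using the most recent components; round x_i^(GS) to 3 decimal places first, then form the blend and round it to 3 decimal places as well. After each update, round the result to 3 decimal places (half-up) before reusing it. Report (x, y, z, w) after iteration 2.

(1.175, 0.142, -0.357, -0.163)

Iteration 1:
  x: GS value = (12 - (-2)·-1.000 - (2)·3.000 - (-4)·3.000) / (11) = 1.455;  x ← (1−ω)·-3.000 + ω·1.455 = 0.564
  y: GS value = (2 - (-3)·0.564 - (-4)·3.000 - (4)·3.000) / (13) = 0.284;  y ← (1−ω)·-1.000 + ω·0.284 = 0.027
  z: GS value = (-8 - (-4)·0.564 - (-3)·0.027 - (3)·3.000) / (12) = -1.222;  z ← (1−ω)·3.000 + ω·-1.222 = -0.378
  w: GS value = (-2 - (1)·0.564 - (3)·0.027 - (3)·-0.378) / (8) = -0.189;  w ← (1−ω)·3.000 + ω·-0.189 = 0.449
Iteration 2:
  x: GS value = (12 - (-2)·0.027 - (2)·-0.378 - (-4)·0.449) / (11) = 1.328;  x ← (1−ω)·0.564 + ω·1.328 = 1.175
  y: GS value = (2 - (-3)·1.175 - (-4)·-0.378 - (4)·0.449) / (13) = 0.171;  y ← (1−ω)·0.027 + ω·0.171 = 0.142
  z: GS value = (-8 - (-4)·1.175 - (-3)·0.142 - (3)·0.449) / (12) = -0.352;  z ← (1−ω)·-0.378 + ω·-0.352 = -0.357
  w: GS value = (-2 - (1)·1.175 - (3)·0.142 - (3)·-0.357) / (8) = -0.316;  w ← (1−ω)·0.449 + ω·-0.316 = -0.163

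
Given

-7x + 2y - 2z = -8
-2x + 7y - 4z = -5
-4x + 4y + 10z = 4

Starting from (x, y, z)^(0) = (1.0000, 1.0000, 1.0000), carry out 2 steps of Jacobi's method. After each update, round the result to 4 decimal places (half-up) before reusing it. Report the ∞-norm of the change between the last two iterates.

0.4000

Iteration 1:
  x = (-8 - (2)·1.0000 - (-2)·1.0000) / (-7) = 1.1429
  y = (-5 - (-2)·1.0000 - (-4)·1.0000) / (7) = 0.1429
  z = (4 - (-4)·1.0000 - (4)·1.0000) / (10) = 0.4000
Iteration 2:
  x = (-8 - (2)·0.1429 - (-2)·0.4000) / (-7) = 1.0694
  y = (-5 - (-2)·1.1429 - (-4)·0.4000) / (7) = -0.1592
  z = (4 - (-4)·1.1429 - (4)·0.1429) / (10) = 0.8000
Change: (-0.0735, -0.3021, 0.4000) → max |·| = 0.4000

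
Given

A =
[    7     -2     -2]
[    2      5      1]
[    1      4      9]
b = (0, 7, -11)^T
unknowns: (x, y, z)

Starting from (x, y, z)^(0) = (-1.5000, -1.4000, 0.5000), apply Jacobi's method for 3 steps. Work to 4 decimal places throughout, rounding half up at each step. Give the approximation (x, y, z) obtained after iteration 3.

Iteration 1:
  x = (0 - (-2)·-1.4000 - (-2)·0.5000) / (7) = -0.2571
  y = (7 - (2)·-1.5000 - (1)·0.5000) / (5) = 1.9000
  z = (-11 - (1)·-1.5000 - (4)·-1.4000) / (9) = -0.4333
Iteration 2:
  x = (0 - (-2)·1.9000 - (-2)·-0.4333) / (7) = 0.4191
  y = (7 - (2)·-0.2571 - (1)·-0.4333) / (5) = 1.5895
  z = (-11 - (1)·-0.2571 - (4)·1.9000) / (9) = -2.0381
Iteration 3:
  x = (0 - (-2)·1.5895 - (-2)·-2.0381) / (7) = -0.1282
  y = (7 - (2)·0.4191 - (1)·-2.0381) / (5) = 1.6400
  z = (-11 - (1)·0.4191 - (4)·1.5895) / (9) = -1.9752

(-0.1282, 1.6400, -1.9752)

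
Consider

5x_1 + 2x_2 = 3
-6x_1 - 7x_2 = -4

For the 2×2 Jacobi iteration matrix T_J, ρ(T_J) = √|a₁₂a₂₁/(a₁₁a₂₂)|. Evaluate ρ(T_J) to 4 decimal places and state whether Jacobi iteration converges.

0.5855

a₁₂a₂₁/(a₁₁a₂₂) = (2)·(-6) / ((5)·(-7)) = 0.342857
ρ = √|0.342857| = √0.342857 = 0.5855
ρ < 1, so Jacobi converges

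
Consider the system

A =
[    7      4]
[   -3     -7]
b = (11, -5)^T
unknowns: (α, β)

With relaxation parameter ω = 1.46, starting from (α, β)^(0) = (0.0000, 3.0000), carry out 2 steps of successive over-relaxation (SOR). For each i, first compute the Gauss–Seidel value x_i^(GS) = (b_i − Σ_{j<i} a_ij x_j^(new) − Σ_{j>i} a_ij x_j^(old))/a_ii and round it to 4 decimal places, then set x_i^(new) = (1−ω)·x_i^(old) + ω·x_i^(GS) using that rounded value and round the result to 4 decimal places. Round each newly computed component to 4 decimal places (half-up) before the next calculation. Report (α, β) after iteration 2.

Iteration 1:
  α: GS value = (11 - (4)·3.0000) / (7) = -0.1429;  α ← (1−ω)·0.0000 + ω·-0.1429 = -0.2086
  β: GS value = (-5 - (-3)·-0.2086) / (-7) = 0.8037;  β ← (1−ω)·3.0000 + ω·0.8037 = -0.2066
Iteration 2:
  α: GS value = (11 - (4)·-0.2066) / (7) = 1.6895;  α ← (1−ω)·-0.2086 + ω·1.6895 = 2.5626
  β: GS value = (-5 - (-3)·2.5626) / (-7) = -0.3840;  β ← (1−ω)·-0.2066 + ω·-0.3840 = -0.4656

(2.5626, -0.4656)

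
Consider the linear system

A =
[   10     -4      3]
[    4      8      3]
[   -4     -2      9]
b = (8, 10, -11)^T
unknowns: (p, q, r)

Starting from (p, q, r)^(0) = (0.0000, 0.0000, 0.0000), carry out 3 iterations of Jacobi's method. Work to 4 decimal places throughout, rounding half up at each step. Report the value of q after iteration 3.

0.6375

Iteration 1:
  p = (8 - (-4)·0.0000 - (3)·0.0000) / (10) = 0.8000
  q = (10 - (4)·0.0000 - (3)·0.0000) / (8) = 1.2500
  r = (-11 - (-4)·0.0000 - (-2)·0.0000) / (9) = -1.2222
Iteration 2:
  p = (8 - (-4)·1.2500 - (3)·-1.2222) / (10) = 1.6667
  q = (10 - (4)·0.8000 - (3)·-1.2222) / (8) = 1.3083
  r = (-11 - (-4)·0.8000 - (-2)·1.2500) / (9) = -0.5889
Iteration 3:
  p = (8 - (-4)·1.3083 - (3)·-0.5889) / (10) = 1.5000
  q = (10 - (4)·1.6667 - (3)·-0.5889) / (8) = 0.6375
  r = (-11 - (-4)·1.6667 - (-2)·1.3083) / (9) = -0.1907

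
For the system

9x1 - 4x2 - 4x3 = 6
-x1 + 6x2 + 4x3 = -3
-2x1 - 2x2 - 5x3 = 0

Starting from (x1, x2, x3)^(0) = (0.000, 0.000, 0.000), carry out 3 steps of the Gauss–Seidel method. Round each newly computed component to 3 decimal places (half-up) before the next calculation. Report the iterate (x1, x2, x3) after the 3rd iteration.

Iteration 1:
  x1 = (6 - (-4)·0.000 - (-4)·0.000) / (9) = 0.667
  x2 = (-3 - (-1)·0.667 - (4)·0.000) / (6) = -0.389
  x3 = (0 - (-2)·0.667 - (-2)·-0.389) / (-5) = -0.111
Iteration 2:
  x1 = (6 - (-4)·-0.389 - (-4)·-0.111) / (9) = 0.444
  x2 = (-3 - (-1)·0.444 - (4)·-0.111) / (6) = -0.352
  x3 = (0 - (-2)·0.444 - (-2)·-0.352) / (-5) = -0.037
Iteration 3:
  x1 = (6 - (-4)·-0.352 - (-4)·-0.037) / (9) = 0.494
  x2 = (-3 - (-1)·0.494 - (4)·-0.037) / (6) = -0.393
  x3 = (0 - (-2)·0.494 - (-2)·-0.393) / (-5) = -0.040

(0.494, -0.393, -0.040)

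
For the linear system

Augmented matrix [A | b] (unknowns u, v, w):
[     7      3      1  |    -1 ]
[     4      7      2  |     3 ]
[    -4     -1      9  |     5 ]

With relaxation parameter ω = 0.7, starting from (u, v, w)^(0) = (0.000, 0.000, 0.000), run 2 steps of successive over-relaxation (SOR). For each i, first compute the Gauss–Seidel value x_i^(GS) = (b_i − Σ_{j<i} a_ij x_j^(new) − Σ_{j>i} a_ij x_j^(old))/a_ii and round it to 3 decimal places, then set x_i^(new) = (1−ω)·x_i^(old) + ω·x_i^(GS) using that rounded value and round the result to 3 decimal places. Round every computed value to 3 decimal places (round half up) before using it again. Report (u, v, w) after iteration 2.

Iteration 1:
  u: GS value = (-1 - (3)·0.000 - (1)·0.000) / (7) = -0.143;  u ← (1−ω)·0.000 + ω·-0.143 = -0.100
  v: GS value = (3 - (4)·-0.100 - (2)·0.000) / (7) = 0.486;  v ← (1−ω)·0.000 + ω·0.486 = 0.340
  w: GS value = (5 - (-4)·-0.100 - (-1)·0.340) / (9) = 0.549;  w ← (1−ω)·0.000 + ω·0.549 = 0.384
Iteration 2:
  u: GS value = (-1 - (3)·0.340 - (1)·0.384) / (7) = -0.343;  u ← (1−ω)·-0.100 + ω·-0.343 = -0.270
  v: GS value = (3 - (4)·-0.270 - (2)·0.384) / (7) = 0.473;  v ← (1−ω)·0.340 + ω·0.473 = 0.433
  w: GS value = (5 - (-4)·-0.270 - (-1)·0.433) / (9) = 0.484;  w ← (1−ω)·0.384 + ω·0.484 = 0.454

(-0.270, 0.433, 0.454)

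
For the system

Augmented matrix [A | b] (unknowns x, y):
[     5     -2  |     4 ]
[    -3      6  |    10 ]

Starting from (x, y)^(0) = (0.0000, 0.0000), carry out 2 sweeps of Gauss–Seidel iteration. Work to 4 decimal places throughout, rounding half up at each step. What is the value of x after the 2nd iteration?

Iteration 1:
  x = (4 - (-2)·0.0000) / (5) = 0.8000
  y = (10 - (-3)·0.8000) / (6) = 2.0667
Iteration 2:
  x = (4 - (-2)·2.0667) / (5) = 1.6267
  y = (10 - (-3)·1.6267) / (6) = 2.4800

1.6267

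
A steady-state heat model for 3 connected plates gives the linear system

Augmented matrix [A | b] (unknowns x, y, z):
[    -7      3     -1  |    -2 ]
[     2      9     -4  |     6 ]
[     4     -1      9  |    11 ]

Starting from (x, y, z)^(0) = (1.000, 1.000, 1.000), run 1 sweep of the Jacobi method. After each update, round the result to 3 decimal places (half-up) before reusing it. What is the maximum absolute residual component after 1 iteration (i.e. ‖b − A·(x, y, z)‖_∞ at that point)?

1.604

Iteration 1:
  x = (-2 - (3)·1.000 - (-1)·1.000) / (-7) = 0.571
  y = (6 - (2)·1.000 - (-4)·1.000) / (9) = 0.889
  z = (11 - (4)·1.000 - (-1)·1.000) / (9) = 0.889
Residual b − A·x = (0.219, 0.413, 1.604); ∞-norm = 1.604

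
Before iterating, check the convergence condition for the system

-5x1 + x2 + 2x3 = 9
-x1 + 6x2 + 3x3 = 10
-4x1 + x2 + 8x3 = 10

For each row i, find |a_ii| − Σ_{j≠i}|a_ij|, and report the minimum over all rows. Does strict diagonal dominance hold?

row 1: |-5| − (1+2) = 2
row 2: |6| − (1+3) = 2
row 3: |8| − (4+1) = 3
minimum over rows = 2 → strictly diagonally dominant (convergence guaranteed)

2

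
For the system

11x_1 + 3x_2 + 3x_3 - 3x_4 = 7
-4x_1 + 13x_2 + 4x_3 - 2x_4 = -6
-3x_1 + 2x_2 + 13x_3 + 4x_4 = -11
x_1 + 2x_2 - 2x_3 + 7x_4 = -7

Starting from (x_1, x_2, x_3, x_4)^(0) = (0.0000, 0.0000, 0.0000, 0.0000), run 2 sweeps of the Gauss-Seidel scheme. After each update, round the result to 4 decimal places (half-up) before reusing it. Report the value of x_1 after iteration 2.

Iteration 1:
  x_1 = (7 - (3)·0.0000 - (3)·0.0000 - (-3)·0.0000) / (11) = 0.6364
  x_2 = (-6 - (-4)·0.6364 - (4)·0.0000 - (-2)·0.0000) / (13) = -0.2657
  x_3 = (-11 - (-3)·0.6364 - (2)·-0.2657 - (4)·0.0000) / (13) = -0.6584
  x_4 = (-7 - (1)·0.6364 - (2)·-0.2657 - (-2)·-0.6584) / (7) = -1.2031
Iteration 2:
  x_1 = (7 - (3)·-0.2657 - (3)·-0.6584 - (-3)·-1.2031) / (11) = 0.5603
  x_2 = (-6 - (-4)·0.5603 - (4)·-0.6584 - (-2)·-1.2031) / (13) = -0.2716
  x_3 = (-11 - (-3)·0.5603 - (2)·-0.2716 - (4)·-1.2031) / (13) = -0.3049
  x_4 = (-7 - (1)·0.5603 - (2)·-0.2716 - (-2)·-0.3049) / (7) = -1.0896

0.5603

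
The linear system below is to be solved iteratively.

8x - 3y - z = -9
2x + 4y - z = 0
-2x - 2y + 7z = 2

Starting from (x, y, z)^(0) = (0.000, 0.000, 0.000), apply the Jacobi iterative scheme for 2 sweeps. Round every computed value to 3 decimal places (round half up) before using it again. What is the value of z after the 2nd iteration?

Iteration 1:
  x = (-9 - (-3)·0.000 - (-1)·0.000) / (8) = -1.125
  y = (0 - (2)·0.000 - (-1)·0.000) / (4) = 0.000
  z = (2 - (-2)·0.000 - (-2)·0.000) / (7) = 0.286
Iteration 2:
  x = (-9 - (-3)·0.000 - (-1)·0.286) / (8) = -1.089
  y = (0 - (2)·-1.125 - (-1)·0.286) / (4) = 0.634
  z = (2 - (-2)·-1.125 - (-2)·0.000) / (7) = -0.036

-0.036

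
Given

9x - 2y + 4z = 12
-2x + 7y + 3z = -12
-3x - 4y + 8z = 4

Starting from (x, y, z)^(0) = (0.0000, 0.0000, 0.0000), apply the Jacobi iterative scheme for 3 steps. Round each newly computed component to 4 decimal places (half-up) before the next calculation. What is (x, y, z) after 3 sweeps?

Iteration 1:
  x = (12 - (-2)·0.0000 - (4)·0.0000) / (9) = 1.3333
  y = (-12 - (-2)·0.0000 - (3)·0.0000) / (7) = -1.7143
  z = (4 - (-3)·0.0000 - (-4)·0.0000) / (8) = 0.5000
Iteration 2:
  x = (12 - (-2)·-1.7143 - (4)·0.5000) / (9) = 0.7302
  y = (-12 - (-2)·1.3333 - (3)·0.5000) / (7) = -1.5476
  z = (4 - (-3)·1.3333 - (-4)·-1.7143) / (8) = 0.1428
Iteration 3:
  x = (12 - (-2)·-1.5476 - (4)·0.1428) / (9) = 0.9260
  y = (-12 - (-2)·0.7302 - (3)·0.1428) / (7) = -1.5669
  z = (4 - (-3)·0.7302 - (-4)·-1.5476) / (8) = 0.0000

(0.9260, -1.5669, 0.0000)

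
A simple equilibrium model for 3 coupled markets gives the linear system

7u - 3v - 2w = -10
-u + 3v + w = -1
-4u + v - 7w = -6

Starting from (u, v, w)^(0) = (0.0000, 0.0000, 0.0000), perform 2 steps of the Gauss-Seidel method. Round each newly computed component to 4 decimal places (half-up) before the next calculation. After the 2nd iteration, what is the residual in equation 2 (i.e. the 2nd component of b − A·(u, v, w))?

Iteration 1:
  u = (-10 - (-3)·0.0000 - (-2)·0.0000) / (7) = -1.4286
  v = (-1 - (-1)·-1.4286 - (1)·0.0000) / (3) = -0.8095
  w = (-6 - (-4)·-1.4286 - (1)·-0.8095) / (-7) = 1.5578
Iteration 2:
  u = (-10 - (-3)·-0.8095 - (-2)·1.5578) / (7) = -1.3304
  v = (-1 - (-1)·-1.3304 - (1)·1.5578) / (3) = -1.2961
  w = (-6 - (-4)·-1.3304 - (1)·-1.2961) / (-7) = 1.4322
Residual b − A·x = (-1.7111, 0.1257, -0.0001)

0.1257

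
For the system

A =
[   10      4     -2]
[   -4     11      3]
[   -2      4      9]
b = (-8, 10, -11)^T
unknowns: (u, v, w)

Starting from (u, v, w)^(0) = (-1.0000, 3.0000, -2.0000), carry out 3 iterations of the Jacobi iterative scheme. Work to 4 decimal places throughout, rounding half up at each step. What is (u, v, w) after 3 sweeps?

Iteration 1:
  u = (-8 - (4)·3.0000 - (-2)·-2.0000) / (10) = -2.4000
  v = (10 - (-4)·-1.0000 - (3)·-2.0000) / (11) = 1.0909
  w = (-11 - (-2)·-1.0000 - (4)·3.0000) / (9) = -2.7778
Iteration 2:
  u = (-8 - (4)·1.0909 - (-2)·-2.7778) / (10) = -1.7919
  v = (10 - (-4)·-2.4000 - (3)·-2.7778) / (11) = 0.7939
  w = (-11 - (-2)·-2.4000 - (4)·1.0909) / (9) = -2.2404
Iteration 3:
  u = (-8 - (4)·0.7939 - (-2)·-2.2404) / (10) = -1.5656
  v = (10 - (-4)·-1.7919 - (3)·-2.2404) / (11) = 0.8685
  w = (-11 - (-2)·-1.7919 - (4)·0.7939) / (9) = -1.9733

(-1.5656, 0.8685, -1.9733)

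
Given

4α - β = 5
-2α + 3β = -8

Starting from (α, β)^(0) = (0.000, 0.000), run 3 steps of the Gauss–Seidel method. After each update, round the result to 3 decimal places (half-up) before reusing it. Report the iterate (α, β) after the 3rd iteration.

Iteration 1:
  α = (5 - (-1)·0.000) / (4) = 1.250
  β = (-8 - (-2)·1.250) / (3) = -1.833
Iteration 2:
  α = (5 - (-1)·-1.833) / (4) = 0.792
  β = (-8 - (-2)·0.792) / (3) = -2.139
Iteration 3:
  α = (5 - (-1)·-2.139) / (4) = 0.715
  β = (-8 - (-2)·0.715) / (3) = -2.190

(0.715, -2.190)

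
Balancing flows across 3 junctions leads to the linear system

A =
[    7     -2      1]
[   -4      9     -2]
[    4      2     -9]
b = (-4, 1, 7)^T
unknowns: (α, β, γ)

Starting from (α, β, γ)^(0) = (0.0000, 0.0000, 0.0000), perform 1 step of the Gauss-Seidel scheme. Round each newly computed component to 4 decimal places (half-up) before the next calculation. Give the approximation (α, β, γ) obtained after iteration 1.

Iteration 1:
  α = (-4 - (-2)·0.0000 - (1)·0.0000) / (7) = -0.5714
  β = (1 - (-4)·-0.5714 - (-2)·0.0000) / (9) = -0.1428
  γ = (7 - (4)·-0.5714 - (2)·-0.1428) / (-9) = -1.0635

(-0.5714, -0.1428, -1.0635)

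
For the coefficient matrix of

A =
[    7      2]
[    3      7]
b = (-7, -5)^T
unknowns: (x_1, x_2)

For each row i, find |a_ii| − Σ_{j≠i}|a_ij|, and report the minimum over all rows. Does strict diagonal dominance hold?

row 1: |7| − (2) = 5
row 2: |7| − (3) = 4
minimum over rows = 4 → strictly diagonally dominant (convergence guaranteed)

4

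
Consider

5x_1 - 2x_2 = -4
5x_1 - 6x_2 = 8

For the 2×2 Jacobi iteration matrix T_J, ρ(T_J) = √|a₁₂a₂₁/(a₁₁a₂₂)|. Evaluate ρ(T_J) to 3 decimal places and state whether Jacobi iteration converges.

a₁₂a₂₁/(a₁₁a₂₂) = (-2)·(5) / ((5)·(-6)) = 0.333333
ρ = √|0.333333| = √0.333333 = 0.577
ρ < 1, so Jacobi converges

0.577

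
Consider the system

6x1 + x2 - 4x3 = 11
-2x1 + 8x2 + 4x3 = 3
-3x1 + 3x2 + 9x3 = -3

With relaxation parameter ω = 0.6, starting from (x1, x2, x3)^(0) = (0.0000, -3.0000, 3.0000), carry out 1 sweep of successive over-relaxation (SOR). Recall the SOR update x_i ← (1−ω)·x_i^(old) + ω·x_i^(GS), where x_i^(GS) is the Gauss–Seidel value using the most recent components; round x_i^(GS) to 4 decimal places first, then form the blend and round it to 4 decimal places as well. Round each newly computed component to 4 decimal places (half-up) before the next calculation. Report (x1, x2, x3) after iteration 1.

Iteration 1:
  x1: GS value = (11 - (1)·-3.0000 - (-4)·3.0000) / (6) = 4.3333;  x1 ← (1−ω)·0.0000 + ω·4.3333 = 2.6000
  x2: GS value = (3 - (-2)·2.6000 - (4)·3.0000) / (8) = -0.4750;  x2 ← (1−ω)·-3.0000 + ω·-0.4750 = -1.4850
  x3: GS value = (-3 - (-3)·2.6000 - (3)·-1.4850) / (9) = 1.0283;  x3 ← (1−ω)·3.0000 + ω·1.0283 = 1.8170

(2.6000, -1.4850, 1.8170)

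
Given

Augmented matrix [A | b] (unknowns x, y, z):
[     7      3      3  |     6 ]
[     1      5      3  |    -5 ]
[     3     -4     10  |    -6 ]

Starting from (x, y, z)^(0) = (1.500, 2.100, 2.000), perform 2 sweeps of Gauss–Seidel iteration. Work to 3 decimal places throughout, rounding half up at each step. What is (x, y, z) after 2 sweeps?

(2.211, -0.759, -1.567)

Iteration 1:
  x = (6 - (3)·2.100 - (3)·2.000) / (7) = -0.900
  y = (-5 - (1)·-0.900 - (3)·2.000) / (5) = -2.020
  z = (-6 - (3)·-0.900 - (-4)·-2.020) / (10) = -1.138
Iteration 2:
  x = (6 - (3)·-2.020 - (3)·-1.138) / (7) = 2.211
  y = (-5 - (1)·2.211 - (3)·-1.138) / (5) = -0.759
  z = (-6 - (3)·2.211 - (-4)·-0.759) / (10) = -1.567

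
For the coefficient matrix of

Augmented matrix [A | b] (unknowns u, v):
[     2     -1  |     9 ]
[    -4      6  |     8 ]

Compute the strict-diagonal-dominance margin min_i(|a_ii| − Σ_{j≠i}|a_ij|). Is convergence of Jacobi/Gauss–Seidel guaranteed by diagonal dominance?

1

row 1: |2| − (1) = 1
row 2: |6| − (4) = 2
minimum over rows = 1 → strictly diagonally dominant (convergence guaranteed)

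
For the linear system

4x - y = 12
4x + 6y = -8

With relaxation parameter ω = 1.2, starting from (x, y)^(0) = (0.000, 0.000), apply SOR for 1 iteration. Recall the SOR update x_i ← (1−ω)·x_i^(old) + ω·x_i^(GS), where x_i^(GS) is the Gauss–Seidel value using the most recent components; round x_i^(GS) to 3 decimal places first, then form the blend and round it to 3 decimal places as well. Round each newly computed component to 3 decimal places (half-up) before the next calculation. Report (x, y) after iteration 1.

Iteration 1:
  x: GS value = (12 - (-1)·0.000) / (4) = 3.000;  x ← (1−ω)·0.000 + ω·3.000 = 3.600
  y: GS value = (-8 - (4)·3.600) / (6) = -3.733;  y ← (1−ω)·0.000 + ω·-3.733 = -4.480

(3.600, -4.480)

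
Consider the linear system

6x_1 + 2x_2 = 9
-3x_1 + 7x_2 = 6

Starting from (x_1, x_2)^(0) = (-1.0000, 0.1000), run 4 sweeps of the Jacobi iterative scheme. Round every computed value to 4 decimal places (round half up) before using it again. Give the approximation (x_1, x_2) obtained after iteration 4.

Iteration 1:
  x_1 = (9 - (2)·0.1000) / (6) = 1.4667
  x_2 = (6 - (-3)·-1.0000) / (7) = 0.4286
Iteration 2:
  x_1 = (9 - (2)·0.4286) / (6) = 1.3571
  x_2 = (6 - (-3)·1.4667) / (7) = 1.4857
Iteration 3:
  x_1 = (9 - (2)·1.4857) / (6) = 1.0048
  x_2 = (6 - (-3)·1.3571) / (7) = 1.4388
Iteration 4:
  x_1 = (9 - (2)·1.4388) / (6) = 1.0204
  x_2 = (6 - (-3)·1.0048) / (7) = 1.2878

(1.0204, 1.2878)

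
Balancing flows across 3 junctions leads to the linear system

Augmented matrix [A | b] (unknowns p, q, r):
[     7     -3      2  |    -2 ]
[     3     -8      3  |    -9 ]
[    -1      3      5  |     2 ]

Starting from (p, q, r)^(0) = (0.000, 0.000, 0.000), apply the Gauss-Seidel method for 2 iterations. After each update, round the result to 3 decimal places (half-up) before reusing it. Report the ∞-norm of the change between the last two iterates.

Iteration 1:
  p = (-2 - (-3)·0.000 - (2)·0.000) / (7) = -0.286
  q = (-9 - (3)·-0.286 - (3)·0.000) / (-8) = 1.018
  r = (2 - (-1)·-0.286 - (3)·1.018) / (5) = -0.268
Iteration 2:
  p = (-2 - (-3)·1.018 - (2)·-0.268) / (7) = 0.227
  q = (-9 - (3)·0.227 - (3)·-0.268) / (-8) = 1.110
  r = (2 - (-1)·0.227 - (3)·1.110) / (5) = -0.221
Change: (0.513, 0.092, 0.047) → max |·| = 0.513

0.513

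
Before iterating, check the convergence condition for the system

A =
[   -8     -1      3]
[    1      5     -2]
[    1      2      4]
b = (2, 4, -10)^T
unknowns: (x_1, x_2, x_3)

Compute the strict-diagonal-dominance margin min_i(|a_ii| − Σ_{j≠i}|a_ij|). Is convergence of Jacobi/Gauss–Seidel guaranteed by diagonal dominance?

1

row 1: |-8| − (1+3) = 4
row 2: |5| − (1+2) = 2
row 3: |4| − (1+2) = 1
minimum over rows = 1 → strictly diagonally dominant (convergence guaranteed)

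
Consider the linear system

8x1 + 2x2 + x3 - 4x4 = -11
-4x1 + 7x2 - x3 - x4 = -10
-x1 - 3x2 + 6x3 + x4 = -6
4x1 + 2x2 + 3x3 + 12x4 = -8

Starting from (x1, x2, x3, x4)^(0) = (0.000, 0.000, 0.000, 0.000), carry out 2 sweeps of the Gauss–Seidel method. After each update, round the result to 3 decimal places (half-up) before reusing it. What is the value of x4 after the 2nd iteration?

Iteration 1:
  x1 = (-11 - (2)·0.000 - (1)·0.000 - (-4)·0.000) / (8) = -1.375
  x2 = (-10 - (-4)·-1.375 - (-1)·0.000 - (-1)·0.000) / (7) = -2.214
  x3 = (-6 - (-1)·-1.375 - (-3)·-2.214 - (1)·0.000) / (6) = -2.336
  x4 = (-8 - (4)·-1.375 - (2)·-2.214 - (3)·-2.336) / (12) = 0.745
Iteration 2:
  x1 = (-11 - (2)·-2.214 - (1)·-2.336 - (-4)·0.745) / (8) = -0.157
  x2 = (-10 - (-4)·-0.157 - (-1)·-2.336 - (-1)·0.745) / (7) = -1.746
  x3 = (-6 - (-1)·-0.157 - (-3)·-1.746 - (1)·0.745) / (6) = -2.023
  x4 = (-8 - (4)·-0.157 - (2)·-1.746 - (3)·-2.023) / (12) = 0.182

0.182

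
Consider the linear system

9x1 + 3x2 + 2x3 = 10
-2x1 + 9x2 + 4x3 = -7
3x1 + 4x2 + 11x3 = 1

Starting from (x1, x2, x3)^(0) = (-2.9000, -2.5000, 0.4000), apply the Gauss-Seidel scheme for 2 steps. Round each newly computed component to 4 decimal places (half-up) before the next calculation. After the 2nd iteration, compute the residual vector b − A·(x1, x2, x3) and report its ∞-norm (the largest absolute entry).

Iteration 1:
  x1 = (10 - (3)·-2.5000 - (2)·0.4000) / (9) = 1.8556
  x2 = (-7 - (-2)·1.8556 - (4)·0.4000) / (9) = -0.5432
  x3 = (1 - (3)·1.8556 - (4)·-0.5432) / (11) = -0.2176
Iteration 2:
  x1 = (10 - (3)·-0.5432 - (2)·-0.2176) / (9) = 1.3405
  x2 = (-7 - (-2)·1.3405 - (4)·-0.2176) / (9) = -0.3832
  x3 = (1 - (3)·1.3405 - (4)·-0.3832) / (11) = -0.1353
Residual b − A·x = (-0.6443, -0.3290, -0.0004); ∞-norm = 0.6443

0.6443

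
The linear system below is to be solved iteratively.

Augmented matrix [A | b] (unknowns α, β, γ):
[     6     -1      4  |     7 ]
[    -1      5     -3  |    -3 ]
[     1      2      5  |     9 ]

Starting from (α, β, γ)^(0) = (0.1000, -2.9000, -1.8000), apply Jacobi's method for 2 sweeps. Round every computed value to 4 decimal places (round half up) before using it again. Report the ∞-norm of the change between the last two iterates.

Iteration 1:
  α = (7 - (-1)·-2.9000 - (4)·-1.8000) / (6) = 1.8833
  β = (-3 - (-1)·0.1000 - (-3)·-1.8000) / (5) = -1.6600
  γ = (9 - (1)·0.1000 - (2)·-2.9000) / (5) = 2.9400
Iteration 2:
  α = (7 - (-1)·-1.6600 - (4)·2.9400) / (6) = -1.0700
  β = (-3 - (-1)·1.8833 - (-3)·2.9400) / (5) = 1.5407
  γ = (9 - (1)·1.8833 - (2)·-1.6600) / (5) = 2.0873
Change: (-2.9533, 3.2007, -0.8527) → max |·| = 3.2007

3.2007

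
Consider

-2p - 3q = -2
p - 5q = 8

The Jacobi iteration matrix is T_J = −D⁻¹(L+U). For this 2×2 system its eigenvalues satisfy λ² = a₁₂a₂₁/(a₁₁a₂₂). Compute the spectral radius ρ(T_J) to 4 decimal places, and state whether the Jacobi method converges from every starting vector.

a₁₂a₂₁/(a₁₁a₂₂) = (-3)·(1) / ((-2)·(-5)) = -0.300000
ρ = √|-0.300000| = √0.300000 = 0.5477
ρ < 1, so Jacobi converges

0.5477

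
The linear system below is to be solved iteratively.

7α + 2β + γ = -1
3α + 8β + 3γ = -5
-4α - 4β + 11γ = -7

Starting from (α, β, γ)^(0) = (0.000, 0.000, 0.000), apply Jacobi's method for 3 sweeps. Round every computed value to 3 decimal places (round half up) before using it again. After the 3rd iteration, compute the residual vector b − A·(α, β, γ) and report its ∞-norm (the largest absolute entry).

0.484

Iteration 1:
  α = (-1 - (2)·0.000 - (1)·0.000) / (7) = -0.143
  β = (-5 - (3)·0.000 - (3)·0.000) / (8) = -0.625
  γ = (-7 - (-4)·0.000 - (-4)·0.000) / (11) = -0.636
Iteration 2:
  α = (-1 - (2)·-0.625 - (1)·-0.636) / (7) = 0.127
  β = (-5 - (3)·-0.143 - (3)·-0.636) / (8) = -0.333
  γ = (-7 - (-4)·-0.143 - (-4)·-0.625) / (11) = -0.916
Iteration 3:
  α = (-1 - (2)·-0.333 - (1)·-0.916) / (7) = 0.083
  β = (-5 - (3)·0.127 - (3)·-0.916) / (8) = -0.329
  γ = (-7 - (-4)·0.127 - (-4)·-0.333) / (11) = -0.711
Residual b − A·x = (-0.212, -0.484, -0.163); ∞-norm = 0.484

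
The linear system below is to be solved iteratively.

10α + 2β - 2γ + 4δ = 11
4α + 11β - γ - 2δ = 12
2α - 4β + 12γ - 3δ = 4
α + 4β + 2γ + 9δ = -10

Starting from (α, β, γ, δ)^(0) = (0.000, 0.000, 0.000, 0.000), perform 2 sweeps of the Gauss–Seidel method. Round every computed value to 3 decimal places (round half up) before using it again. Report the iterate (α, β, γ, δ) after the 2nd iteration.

Iteration 1:
  α = (11 - (2)·0.000 - (-2)·0.000 - (4)·0.000) / (10) = 1.100
  β = (12 - (4)·1.100 - (-1)·0.000 - (-2)·0.000) / (11) = 0.691
  γ = (4 - (2)·1.100 - (-4)·0.691 - (-3)·0.000) / (12) = 0.380
  δ = (-10 - (1)·1.100 - (4)·0.691 - (2)·0.380) / (9) = -1.625
Iteration 2:
  α = (11 - (2)·0.691 - (-2)·0.380 - (4)·-1.625) / (10) = 1.688
  β = (12 - (4)·1.688 - (-1)·0.380 - (-2)·-1.625) / (11) = 0.216
  γ = (4 - (2)·1.688 - (-4)·0.216 - (-3)·-1.625) / (12) = -0.282
  δ = (-10 - (1)·1.688 - (4)·0.216 - (2)·-0.282) / (9) = -1.332

(1.688, 0.216, -0.282, -1.332)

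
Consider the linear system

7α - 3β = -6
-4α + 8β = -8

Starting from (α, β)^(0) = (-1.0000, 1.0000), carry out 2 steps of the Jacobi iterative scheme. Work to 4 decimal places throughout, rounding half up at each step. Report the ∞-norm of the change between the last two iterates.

Iteration 1:
  α = (-6 - (-3)·1.0000) / (7) = -0.4286
  β = (-8 - (-4)·-1.0000) / (8) = -1.5000
Iteration 2:
  α = (-6 - (-3)·-1.5000) / (7) = -1.5000
  β = (-8 - (-4)·-0.4286) / (8) = -1.2143
Change: (-1.0714, 0.2857) → max |·| = 1.0714

1.0714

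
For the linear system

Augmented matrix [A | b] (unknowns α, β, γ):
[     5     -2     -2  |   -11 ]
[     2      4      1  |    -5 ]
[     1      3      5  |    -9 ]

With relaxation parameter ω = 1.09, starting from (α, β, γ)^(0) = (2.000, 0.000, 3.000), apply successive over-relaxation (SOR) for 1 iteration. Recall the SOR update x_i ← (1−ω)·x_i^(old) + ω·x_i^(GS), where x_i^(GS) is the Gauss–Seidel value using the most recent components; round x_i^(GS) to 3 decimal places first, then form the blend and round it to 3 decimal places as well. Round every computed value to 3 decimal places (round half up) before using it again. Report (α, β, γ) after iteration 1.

(-1.270, -1.488, -0.982)

Iteration 1:
  α: GS value = (-11 - (-2)·0.000 - (-2)·3.000) / (5) = -1.000;  α ← (1−ω)·2.000 + ω·-1.000 = -1.270
  β: GS value = (-5 - (2)·-1.270 - (1)·3.000) / (4) = -1.365;  β ← (1−ω)·0.000 + ω·-1.365 = -1.488
  γ: GS value = (-9 - (1)·-1.270 - (3)·-1.488) / (5) = -0.653;  γ ← (1−ω)·3.000 + ω·-0.653 = -0.982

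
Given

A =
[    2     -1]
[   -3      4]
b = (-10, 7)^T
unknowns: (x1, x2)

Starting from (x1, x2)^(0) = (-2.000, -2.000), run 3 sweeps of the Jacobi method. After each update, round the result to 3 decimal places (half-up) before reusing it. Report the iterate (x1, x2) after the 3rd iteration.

(-6.375, -1.906)

Iteration 1:
  x1 = (-10 - (-1)·-2.000) / (2) = -6.000
  x2 = (7 - (-3)·-2.000) / (4) = 0.250
Iteration 2:
  x1 = (-10 - (-1)·0.250) / (2) = -4.875
  x2 = (7 - (-3)·-6.000) / (4) = -2.750
Iteration 3:
  x1 = (-10 - (-1)·-2.750) / (2) = -6.375
  x2 = (7 - (-3)·-4.875) / (4) = -1.906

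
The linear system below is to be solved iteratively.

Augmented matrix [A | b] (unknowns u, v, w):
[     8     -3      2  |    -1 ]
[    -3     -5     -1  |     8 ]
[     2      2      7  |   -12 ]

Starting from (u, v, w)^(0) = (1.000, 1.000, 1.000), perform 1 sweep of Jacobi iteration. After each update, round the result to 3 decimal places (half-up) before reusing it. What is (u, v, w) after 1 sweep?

(0.000, -2.400, -2.286)

Iteration 1:
  u = (-1 - (-3)·1.000 - (2)·1.000) / (8) = 0.000
  v = (8 - (-3)·1.000 - (-1)·1.000) / (-5) = -2.400
  w = (-12 - (2)·1.000 - (2)·1.000) / (7) = -2.286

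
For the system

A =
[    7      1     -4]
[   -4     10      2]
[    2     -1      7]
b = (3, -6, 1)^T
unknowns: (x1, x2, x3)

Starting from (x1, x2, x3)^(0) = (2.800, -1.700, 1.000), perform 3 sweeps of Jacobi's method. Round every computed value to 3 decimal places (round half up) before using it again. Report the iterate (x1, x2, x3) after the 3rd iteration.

Iteration 1:
  x1 = (3 - (1)·-1.700 - (-4)·1.000) / (7) = 1.243
  x2 = (-6 - (-4)·2.800 - (2)·1.000) / (10) = 0.320
  x3 = (1 - (2)·2.800 - (-1)·-1.700) / (7) = -0.900
Iteration 2:
  x1 = (3 - (1)·0.320 - (-4)·-0.900) / (7) = -0.131
  x2 = (-6 - (-4)·1.243 - (2)·-0.900) / (10) = 0.077
  x3 = (1 - (2)·1.243 - (-1)·0.320) / (7) = -0.167
Iteration 3:
  x1 = (3 - (1)·0.077 - (-4)·-0.167) / (7) = 0.322
  x2 = (-6 - (-4)·-0.131 - (2)·-0.167) / (10) = -0.619
  x3 = (1 - (2)·-0.131 - (-1)·0.077) / (7) = 0.191

(0.322, -0.619, 0.191)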